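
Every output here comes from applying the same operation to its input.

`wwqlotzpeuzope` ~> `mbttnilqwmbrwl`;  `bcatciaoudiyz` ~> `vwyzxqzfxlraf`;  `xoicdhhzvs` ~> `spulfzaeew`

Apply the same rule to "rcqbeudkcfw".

ctoznybrahz

The rule is to move the last 2 characters to the front (rotate right by 2), then shift every letter 3 places backward in the alphabet (wrapping around).
Working it through for "rcqbeudkcfw": intermediate "fwrcqbeudkc", final "ctoznybrahz".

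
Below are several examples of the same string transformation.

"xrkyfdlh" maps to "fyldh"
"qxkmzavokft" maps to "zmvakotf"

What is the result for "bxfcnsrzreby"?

ncrsrzbey

Each output is the input with this applied: delete the first 3 characters, then swap each adjacent pair of characters (1↔2, 3↔4, ...).
Starting from "bxfcnsrzreby": after the first operation, "cnsrzreby"; after the second, "ncrsrzbey".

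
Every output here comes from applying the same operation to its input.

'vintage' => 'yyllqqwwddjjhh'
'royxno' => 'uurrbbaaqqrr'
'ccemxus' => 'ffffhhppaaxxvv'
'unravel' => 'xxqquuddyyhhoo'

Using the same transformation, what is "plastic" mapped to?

What's happening: shift every letter 3 places forward in the alphabet (wrapping around), then double every character.
Doing the same to "plastic": "ssooddvvwwllff".

ssooddvvwwllff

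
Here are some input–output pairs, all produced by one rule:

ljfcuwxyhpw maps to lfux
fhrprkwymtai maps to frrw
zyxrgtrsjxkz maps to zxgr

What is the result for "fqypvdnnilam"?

The transformation: keep every other character starting from the first (positions 1st, 3rd, 5th, ...), then keep only the first 4 characters.
Applying both steps to "fqypvdnnilam": "fyvnia", then "fyvn".

fyvn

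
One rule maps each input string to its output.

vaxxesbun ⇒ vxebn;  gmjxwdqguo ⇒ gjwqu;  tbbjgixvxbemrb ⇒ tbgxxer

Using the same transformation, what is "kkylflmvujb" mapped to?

In each case the input is transformed by: keep every other character starting from the first (positions 1st, 3rd, 5th, ...).
"kkylflmvujb" → "kyfmub".

kyfmub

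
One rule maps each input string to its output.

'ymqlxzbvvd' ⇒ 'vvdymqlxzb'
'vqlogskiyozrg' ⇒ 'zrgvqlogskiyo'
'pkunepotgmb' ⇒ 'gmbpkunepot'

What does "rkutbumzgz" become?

zgzrkutbum

The pattern: move the last 3 characters to the front (rotate right by 3).
On "rkutbumzgz" that produces "zgzrkutbum".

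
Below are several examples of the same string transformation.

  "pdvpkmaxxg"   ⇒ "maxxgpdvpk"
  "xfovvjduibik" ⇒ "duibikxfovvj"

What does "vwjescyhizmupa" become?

Rule — swap the front and back halves of the string.
For "vwjescyhizmupa" the result is "hizmupavwjescy".

hizmupavwjescy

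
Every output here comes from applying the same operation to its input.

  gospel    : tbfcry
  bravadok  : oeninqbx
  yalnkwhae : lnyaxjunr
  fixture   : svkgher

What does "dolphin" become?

qbycuva

Rule — shift every letter 13 places forward in the alphabet (wrapping around) — i.e. ROT13.
"dolphin" → "qbycuva".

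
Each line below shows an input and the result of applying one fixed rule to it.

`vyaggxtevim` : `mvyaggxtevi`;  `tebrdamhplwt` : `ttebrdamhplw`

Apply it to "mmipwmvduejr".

Each output is the input with this applied: move the last character to the front.
Doing the same to "mmipwmvduejr": "rmmipwmvduej".

rmmipwmvduej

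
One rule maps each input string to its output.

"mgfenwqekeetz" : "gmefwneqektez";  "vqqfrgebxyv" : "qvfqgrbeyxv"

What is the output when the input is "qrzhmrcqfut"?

The transformation: swap each adjacent pair of characters (1↔2, 3↔4, ...).
On "qrzhmrcqfut" that produces "rqhzrmqcuft".

rqhzrmqcuft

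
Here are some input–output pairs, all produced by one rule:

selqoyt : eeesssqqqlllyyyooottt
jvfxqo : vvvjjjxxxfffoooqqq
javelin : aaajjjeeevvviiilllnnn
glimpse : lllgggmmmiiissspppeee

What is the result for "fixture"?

iiiffftttxxxrrruuueee

The pattern: swap each adjacent pair of characters (1↔2, 3↔4, ...), then repeat every character 3 times.
Working it through for "fixture": intermediate "iftxrue", final "iiiffftttxxxrrruuueee".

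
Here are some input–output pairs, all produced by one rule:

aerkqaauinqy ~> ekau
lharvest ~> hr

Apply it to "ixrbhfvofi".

xbf

Each output is the input with this applied: delete the last 3 characters, then keep every other character starting from the second (positions 2nd, 4th, 6th, ...).
Applying both steps to "ixrbhfvofi": "ixrbhfv", then "xbf".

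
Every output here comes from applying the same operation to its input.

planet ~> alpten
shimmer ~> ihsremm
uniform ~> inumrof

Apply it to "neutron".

uennort

The rule is to reverse the string, then move the last 3 characters to the front (rotate right by 3).
Applying both steps to "neutron": "nortuen", then "uennort".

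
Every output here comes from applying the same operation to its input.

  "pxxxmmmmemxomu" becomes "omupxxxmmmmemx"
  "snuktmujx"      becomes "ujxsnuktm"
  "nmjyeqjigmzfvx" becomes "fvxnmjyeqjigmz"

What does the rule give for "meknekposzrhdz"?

hdzmeknekposzr

The transformation: move the last 3 characters to the front (rotate right by 3).
For "meknekposzrhdz" the result is "hdzmeknekposzr".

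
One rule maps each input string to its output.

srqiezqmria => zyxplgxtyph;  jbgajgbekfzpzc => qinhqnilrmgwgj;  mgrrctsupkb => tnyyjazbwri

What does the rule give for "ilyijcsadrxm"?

Rule — shift every letter 7 places forward in the alphabet (wrapping around).
For "ilyijcsadrxm" the result is "psfpqjzhkyet".

psfpqjzhkyet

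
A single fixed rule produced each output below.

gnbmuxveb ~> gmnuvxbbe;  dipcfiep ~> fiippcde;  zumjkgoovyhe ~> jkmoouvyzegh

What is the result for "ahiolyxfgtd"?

The pattern: sort the characters into alphabetical order, then move the first 3 characters to the end (rotate left by 3).
"ahiolyxfgtd" → "adfghilotxy" → "ghilotxyadf".
(Check on "zumjkgoovyhe": → "eghjkmoouvyz" → "jkmoouvyzegh" ✓)

ghilotxyadf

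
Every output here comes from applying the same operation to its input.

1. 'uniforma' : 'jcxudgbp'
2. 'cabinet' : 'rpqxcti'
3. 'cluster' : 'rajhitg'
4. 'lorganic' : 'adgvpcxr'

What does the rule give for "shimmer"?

hwxbbtg

Each output is the input with this applied: shift every letter 11 places backward in the alphabet (wrapping around).
On "shimmer" that produces "hwxbbtg".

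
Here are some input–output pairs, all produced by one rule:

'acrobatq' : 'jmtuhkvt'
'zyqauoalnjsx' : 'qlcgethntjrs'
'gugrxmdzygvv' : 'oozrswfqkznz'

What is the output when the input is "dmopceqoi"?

bhjxvihfw

The transformation: reverse the string, then shift every letter 7 places backward in the alphabet (wrapping around).
On "dmopceqoi" that produces "bhjxvihfw".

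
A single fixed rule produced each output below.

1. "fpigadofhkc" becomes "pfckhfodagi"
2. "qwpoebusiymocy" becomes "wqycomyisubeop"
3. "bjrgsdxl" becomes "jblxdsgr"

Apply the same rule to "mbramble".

The rule is to move the first 2 characters to the end (rotate left by 2), then reverse the string.
For "mbramble", step one produces "ramblemb"; step two turns that into "bmelbmar".

bmelbmar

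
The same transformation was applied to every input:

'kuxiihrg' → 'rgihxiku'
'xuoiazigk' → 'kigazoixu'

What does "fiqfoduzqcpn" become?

pnqcuzodqffi

Looking at the pairs, the operation is to swap each adjacent pair of characters (1↔2, 3↔4, ...), then reverse the string.
For "fiqfoduzqcpn", step one produces "iffqdozucqnp"; step two turns that into "pnqcuzodqffi".
(Check on "xuoiazigk": → "uxiozagik" → "kigazoixu" ✓)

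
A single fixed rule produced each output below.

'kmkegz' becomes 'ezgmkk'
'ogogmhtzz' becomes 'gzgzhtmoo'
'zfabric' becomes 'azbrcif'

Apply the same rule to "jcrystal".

Looking at the pairs, the operation is to sort the characters into alphabetical order, then take characters alternately from the front and the back (1st, last, 2nd, 2nd-last, ...).
"jcrystal" → "acjlrsty" → "ayctjslr".

ayctjslr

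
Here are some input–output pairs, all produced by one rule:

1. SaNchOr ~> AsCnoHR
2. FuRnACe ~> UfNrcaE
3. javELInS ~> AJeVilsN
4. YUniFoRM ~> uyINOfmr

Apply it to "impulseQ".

MIUPSLqE

Each output is the input with this applied: flip the case of every letter, then swap each adjacent pair of characters (1↔2, 3↔4, ...).
Starting from "impulseQ": after the first operation, "IMPULSEq"; after the second, "MIUPSLqE".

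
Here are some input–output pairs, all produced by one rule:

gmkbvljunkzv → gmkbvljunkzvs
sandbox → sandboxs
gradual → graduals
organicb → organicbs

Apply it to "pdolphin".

pdolphins

Rule — append "s".
Doing the same to "pdolphin": "pdolphins".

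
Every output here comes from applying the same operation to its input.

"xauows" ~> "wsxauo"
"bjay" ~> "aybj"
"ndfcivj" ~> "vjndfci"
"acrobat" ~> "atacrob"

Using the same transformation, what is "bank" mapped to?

nkba

What's happening: move the last 2 characters to the front (rotate right by 2).
"bank" → "nkba".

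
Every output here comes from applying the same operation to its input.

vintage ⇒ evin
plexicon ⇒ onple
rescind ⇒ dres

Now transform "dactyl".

The transformation: move the first 3 characters to the end (rotate left by 3), then delete the first 3 characters.
For "dactyl", step one produces "tyldac"; step two turns that into "dac".

dac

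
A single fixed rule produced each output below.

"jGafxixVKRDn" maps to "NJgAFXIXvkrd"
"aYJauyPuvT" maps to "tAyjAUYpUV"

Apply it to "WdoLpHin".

NwDOlPhI

Each output is the input with this applied: flip the case of every letter, then move the last character to the front.
Starting from "WdoLpHin": after the first operation, "wDOlPhIN"; after the second, "NwDOlPhI".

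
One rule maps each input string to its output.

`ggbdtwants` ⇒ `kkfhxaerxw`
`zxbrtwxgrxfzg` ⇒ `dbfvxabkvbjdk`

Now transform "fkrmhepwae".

Looking at the pairs, the operation is to shift every letter 4 places forward in the alphabet (wrapping around).
Doing the same to "fkrmhepwae": "jovqlitaei".

jovqlitaei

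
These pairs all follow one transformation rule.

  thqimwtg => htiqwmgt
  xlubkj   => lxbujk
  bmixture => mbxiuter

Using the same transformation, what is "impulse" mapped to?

miupsle

Looking at the pairs, the operation is to swap each adjacent pair of characters (1↔2, 3↔4, ...).
For "impulse" the result is "miupsle".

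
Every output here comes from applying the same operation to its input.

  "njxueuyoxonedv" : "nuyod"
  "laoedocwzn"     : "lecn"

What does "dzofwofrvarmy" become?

Each output is the input with this applied: keep one character in every 3, starting at position 1 (positions 1st, 4th, 7th, ...).
For "dzofwofrvarmy" the result is "dffay".

dffay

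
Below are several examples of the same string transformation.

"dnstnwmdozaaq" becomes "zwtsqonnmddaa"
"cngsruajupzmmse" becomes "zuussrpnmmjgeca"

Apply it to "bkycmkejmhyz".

What's happening: sort the characters into reverse alphabetical order.
So "bkycmkejmhyz" becomes "zyymmkkjhecb".

zyymmkkjhecb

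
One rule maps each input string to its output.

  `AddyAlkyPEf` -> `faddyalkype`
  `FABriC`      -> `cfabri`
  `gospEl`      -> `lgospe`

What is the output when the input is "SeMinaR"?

What's happening: move the last character to the front, then convert every letter to lowercase.
Applying both steps to "SeMinaR": "RSeMina", then "rsemina".

rsemina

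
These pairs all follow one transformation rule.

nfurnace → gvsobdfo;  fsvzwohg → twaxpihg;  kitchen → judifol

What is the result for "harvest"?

What's happening: shift every letter 1 place forward in the alphabet (wrapping around), then move the first character to the end.
On "harvest": the first step gives "ibswftu", and the second then gives "bswftui".
(Check on "fsvzwohg": → "gtwaxpih" → "twaxpihg" ✓)

bswftui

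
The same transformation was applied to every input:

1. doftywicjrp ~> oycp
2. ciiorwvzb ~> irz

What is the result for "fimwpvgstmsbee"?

The rule is to keep one character in every 3, starting at position 2 (positions 2nd, 5th, 8th, ...).
On "fimwpvgstmsbee" that produces "ipsse".

ipsse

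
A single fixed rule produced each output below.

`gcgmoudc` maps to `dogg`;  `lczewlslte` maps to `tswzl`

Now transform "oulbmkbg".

bmlo

Rule — keep every other character starting from the first (positions 1st, 3rd, 5th, ...), then reverse the string.
Doing the same to "oulbmkbg": "bmlo".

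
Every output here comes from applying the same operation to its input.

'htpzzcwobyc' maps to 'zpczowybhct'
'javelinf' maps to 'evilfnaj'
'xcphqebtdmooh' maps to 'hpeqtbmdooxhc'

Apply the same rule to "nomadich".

amidhcon

Each output is the input with this applied: move the first 2 characters to the end (rotate left by 2), then swap each adjacent pair of characters (1↔2, 3↔4, ...).
For "nomadich", step one produces "madichno"; step two turns that into "amidhcon".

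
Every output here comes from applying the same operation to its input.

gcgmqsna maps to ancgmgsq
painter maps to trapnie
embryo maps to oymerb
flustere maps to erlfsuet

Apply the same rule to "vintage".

The rule is to swap each adjacent pair of characters (1↔2, 3↔4, ...), then move the last 2 characters to the front (rotate right by 2).
Working it through for "vintage": intermediate "ivtngae", final "aeivtng".
(Check on "gcgmqsna": → "cgmgsqan" → "ancgmgsq" ✓)

aeivtng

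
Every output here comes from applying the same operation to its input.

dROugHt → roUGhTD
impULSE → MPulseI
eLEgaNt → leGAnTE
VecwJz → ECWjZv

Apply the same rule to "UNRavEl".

Looking at the pairs, the operation is to move the first character to the end, then flip the case of every letter.
Applying both steps to "UNRavEl": "NRavElU", then "nrAVeLu".

nrAVeLu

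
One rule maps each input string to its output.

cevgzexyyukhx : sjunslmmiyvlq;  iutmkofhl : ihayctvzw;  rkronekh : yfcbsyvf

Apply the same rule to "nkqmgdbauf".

yeaurpoitb

What's happening: shift every letter 12 places backward in the alphabet (wrapping around), then move the first character to the end.
Applying both steps to "nkqmgdbauf": "byeaurpoit", then "yeaurpoitb".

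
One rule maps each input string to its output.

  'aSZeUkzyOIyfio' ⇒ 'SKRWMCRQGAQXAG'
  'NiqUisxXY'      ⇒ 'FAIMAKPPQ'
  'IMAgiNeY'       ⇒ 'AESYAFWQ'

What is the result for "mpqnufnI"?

The transformation: shift every letter 8 places backward in the alphabet (wrapping around), then convert every letter to uppercase.
On "mpqnufnI": the first step gives "ehifmxfA", and the second then gives "EHIFMXFA".

EHIFMXFA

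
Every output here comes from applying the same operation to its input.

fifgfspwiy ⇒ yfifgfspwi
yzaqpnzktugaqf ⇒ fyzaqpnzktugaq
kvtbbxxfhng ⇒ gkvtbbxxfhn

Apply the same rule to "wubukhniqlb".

bwubukhniql

The transformation: move the last character to the front.
"wubukhniqlb" → "bwubukhniql".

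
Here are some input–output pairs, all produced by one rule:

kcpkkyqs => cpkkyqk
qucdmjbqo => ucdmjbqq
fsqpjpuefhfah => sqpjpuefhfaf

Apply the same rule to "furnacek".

urnacef

The transformation: delete the last character, then move the first character to the end.
Applying both steps to "furnacek": "furnace", then "urnacef".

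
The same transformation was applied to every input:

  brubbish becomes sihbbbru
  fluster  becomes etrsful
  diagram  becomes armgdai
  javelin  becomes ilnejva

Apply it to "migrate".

taermgi

The transformation: move the last 2 characters to the front (rotate right by 2), then take characters alternately from the front and the back (1st, last, 2nd, 2nd-last, ...).
For "migrate", step one produces "temigra"; step two turns that into "taermgi".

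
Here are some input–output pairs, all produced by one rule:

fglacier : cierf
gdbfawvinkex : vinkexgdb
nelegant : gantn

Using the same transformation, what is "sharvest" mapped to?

What's happening: swap the front and back halves of the string, then delete the last 3 characters.
Applying both steps to "sharvest": "vestshar", then "vests".

vests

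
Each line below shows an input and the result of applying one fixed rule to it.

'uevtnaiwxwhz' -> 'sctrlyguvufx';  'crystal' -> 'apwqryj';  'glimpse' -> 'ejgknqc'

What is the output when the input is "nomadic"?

Each output is the input with this applied: shift every letter 2 places backward in the alphabet (wrapping around).
Applying that to "nomadic" gives "lmkybga".

lmkybga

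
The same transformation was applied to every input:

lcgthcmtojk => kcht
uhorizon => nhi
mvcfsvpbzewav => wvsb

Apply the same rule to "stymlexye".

Looking at the pairs, the operation is to keep one character in every 3, starting at position 2 (positions 2nd, 5th, 8th, ...), then move the last character to the front.
Applying both steps to "stymlexye": "tly", then "ytl".
(Check on "uhorizon": → "hin" → "nhi" ✓)

ytl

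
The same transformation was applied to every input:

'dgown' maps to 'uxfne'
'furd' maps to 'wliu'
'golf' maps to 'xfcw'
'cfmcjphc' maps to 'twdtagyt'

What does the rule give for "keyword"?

bvpnfiu

The transformation: shift every letter 9 places backward in the alphabet (wrapping around).
So "keyword" becomes "bvpnfiu".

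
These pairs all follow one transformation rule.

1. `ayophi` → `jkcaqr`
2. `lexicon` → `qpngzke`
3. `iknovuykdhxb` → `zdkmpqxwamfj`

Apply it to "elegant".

Looking at the pairs, the operation is to move the last 2 characters to the front (rotate right by 2), then shift every letter 2 places forward in the alphabet (wrapping around).
Starting from "elegant": after the first operation, "ntelega"; after the second, "pvgngic".

pvgngic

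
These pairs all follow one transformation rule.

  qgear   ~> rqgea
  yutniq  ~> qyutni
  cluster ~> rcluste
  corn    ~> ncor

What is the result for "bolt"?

tbol

The rule is to move the last character to the front.
Applying that to "bolt" gives "tbol".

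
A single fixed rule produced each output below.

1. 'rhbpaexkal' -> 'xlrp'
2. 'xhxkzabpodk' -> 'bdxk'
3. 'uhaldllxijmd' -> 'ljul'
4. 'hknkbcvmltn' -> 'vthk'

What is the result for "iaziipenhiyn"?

In each case the input is transformed by: keep one character in every 3, starting at position 1 (positions 1st, 4th, 7th, ...), then swap the front and back halves of the string.
"iaziipenhiyn" → "iiei" → "eiii".

eiii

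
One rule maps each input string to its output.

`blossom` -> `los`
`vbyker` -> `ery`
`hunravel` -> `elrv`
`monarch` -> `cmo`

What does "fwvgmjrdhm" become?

Looking at the pairs, the operation is to sort the characters into alphabetical order, then keep every other character starting from the second (positions 2nd, 4th, 6th, ...).
So "fwvgmjrdhm" becomes "fhmrw".

fhmrw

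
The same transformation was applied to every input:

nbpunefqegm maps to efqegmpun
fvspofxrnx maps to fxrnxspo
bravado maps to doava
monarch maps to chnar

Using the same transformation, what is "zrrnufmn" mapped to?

Looking at the pairs, the operation is to delete the first 2 characters, then move the first 3 characters to the end (rotate left by 3).
For "zrrnufmn" the result is "fmnrnu".
(Check on "fvspofxrnx": → "spofxrnx" → "fxrnxspo" ✓)

fmnrnu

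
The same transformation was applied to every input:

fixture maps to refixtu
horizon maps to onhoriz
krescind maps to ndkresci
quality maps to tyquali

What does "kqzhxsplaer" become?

Rule — move the last 2 characters to the front (rotate right by 2).
For "kqzhxsplaer" the result is "erkqzhxspla".

erkqzhxspla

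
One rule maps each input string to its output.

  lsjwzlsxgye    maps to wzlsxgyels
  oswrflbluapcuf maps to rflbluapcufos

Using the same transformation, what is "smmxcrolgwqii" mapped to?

The pattern: move the first 2 characters to the end (rotate left by 2), then delete the first character.
On "smmxcrolgwqii" that produces "xcrolgwqiism".

xcrolgwqiism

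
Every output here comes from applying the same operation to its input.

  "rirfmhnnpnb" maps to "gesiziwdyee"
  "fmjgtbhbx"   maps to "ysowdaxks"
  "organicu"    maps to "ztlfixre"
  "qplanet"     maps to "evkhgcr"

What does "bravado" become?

rufsirm

In each case the input is transformed by: move the last 3 characters to the front (rotate right by 3), then shift every letter 9 places backward in the alphabet (wrapping around).
"bravado" → "adobrav" → "rufsirm".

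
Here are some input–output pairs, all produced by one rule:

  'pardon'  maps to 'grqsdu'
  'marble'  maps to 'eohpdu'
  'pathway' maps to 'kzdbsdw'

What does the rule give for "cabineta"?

lqhwdfde

The pattern: move the first 3 characters to the end (rotate left by 3), then shift every letter 3 places forward in the alphabet (wrapping around).
On "cabineta": the first step gives "inetacab", and the second then gives "lqhwdfde".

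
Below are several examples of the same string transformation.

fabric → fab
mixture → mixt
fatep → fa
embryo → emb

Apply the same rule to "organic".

The pattern: delete the last 3 characters.
Doing the same to "organic": "orga".

orga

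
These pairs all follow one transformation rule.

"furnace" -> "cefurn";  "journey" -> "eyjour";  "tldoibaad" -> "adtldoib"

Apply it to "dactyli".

lidact

Each output is the input with this applied: move the last 2 characters to the front (rotate right by 2), then delete the last character.
For "dactyli", step one produces "lidacty"; step two turns that into "lidact".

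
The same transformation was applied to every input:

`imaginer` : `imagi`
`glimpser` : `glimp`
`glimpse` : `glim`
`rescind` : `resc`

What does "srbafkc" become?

srba

Looking at the pairs, the operation is to delete the last 3 characters.
Applying that to "srbafkc" gives "srba".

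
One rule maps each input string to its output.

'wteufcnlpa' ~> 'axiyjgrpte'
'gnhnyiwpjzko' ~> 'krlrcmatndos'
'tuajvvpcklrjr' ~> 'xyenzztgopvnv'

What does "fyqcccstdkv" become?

jcugggwxhoz

The transformation: shift every letter 4 places forward in the alphabet (wrapping around).
For "fyqcccstdkv" the result is "jcugggwxhoz".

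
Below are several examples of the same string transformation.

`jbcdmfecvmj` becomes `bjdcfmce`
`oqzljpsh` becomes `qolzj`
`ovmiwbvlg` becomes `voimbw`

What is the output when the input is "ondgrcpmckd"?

nogdcrmp

The rule is to delete the last 3 characters, then swap each adjacent pair of characters (1↔2, 3↔4, ...).
Applying both steps to "ondgrcpmckd": "ondgrcpm", then "nogdcrmp".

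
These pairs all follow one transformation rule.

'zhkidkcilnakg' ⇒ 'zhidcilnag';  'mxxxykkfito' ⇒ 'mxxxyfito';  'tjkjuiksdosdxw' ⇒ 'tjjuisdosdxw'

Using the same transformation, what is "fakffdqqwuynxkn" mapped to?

faffdqqwuynxn

The pattern: remove every "k".
So "fakffdqqwuynxkn" becomes "faffdqqwuynxn".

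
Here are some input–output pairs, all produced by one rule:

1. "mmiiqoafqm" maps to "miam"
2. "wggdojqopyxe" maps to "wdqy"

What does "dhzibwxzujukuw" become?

dixju

What's happening: keep one character in every 3, starting at position 1 (positions 1st, 4th, 7th, ...).
For "dhzibwxzujukuw" the result is "dixju".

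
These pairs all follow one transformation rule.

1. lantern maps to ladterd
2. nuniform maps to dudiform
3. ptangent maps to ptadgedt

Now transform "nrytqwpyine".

drytqwpyide

The rule is to replace every "n" with "d".
Doing the same to "nrytqwpyine": "drytqwpyide".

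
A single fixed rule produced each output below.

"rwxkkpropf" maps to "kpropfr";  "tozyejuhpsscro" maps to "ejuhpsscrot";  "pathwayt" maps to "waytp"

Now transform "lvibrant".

rantl

In each case the input is transformed by: move the first character to the end, then delete the first 3 characters.
For "lvibrant" the result is "rantl".
(Check on "tozyejuhpsscro": → "ozyejuhpsscrot" → "ejuhpsscrot" ✓)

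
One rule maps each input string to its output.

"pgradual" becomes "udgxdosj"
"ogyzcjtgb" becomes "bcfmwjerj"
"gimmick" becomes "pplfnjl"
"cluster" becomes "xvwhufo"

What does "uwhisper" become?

klvshuxz

The transformation: move the first 2 characters to the end (rotate left by 2), then shift every letter 3 places forward in the alphabet (wrapping around).
On "uwhisper": the first step gives "hisperuw", and the second then gives "klvshuxz".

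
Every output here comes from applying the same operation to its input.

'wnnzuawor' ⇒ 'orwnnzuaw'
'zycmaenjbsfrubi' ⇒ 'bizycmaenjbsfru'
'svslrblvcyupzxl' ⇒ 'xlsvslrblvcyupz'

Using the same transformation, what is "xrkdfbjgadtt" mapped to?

ttxrkdfbjgad

Each output is the input with this applied: move the last 2 characters to the front (rotate right by 2).
So "xrkdfbjgadtt" becomes "ttxrkdfbjgad".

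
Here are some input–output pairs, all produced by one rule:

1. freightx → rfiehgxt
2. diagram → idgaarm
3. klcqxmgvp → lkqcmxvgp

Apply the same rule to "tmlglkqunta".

Looking at the pairs, the operation is to swap each adjacent pair of characters (1↔2, 3↔4, ...).
Applying that to "tmlglkqunta" gives "mtglkluqtna".

mtglkluqtna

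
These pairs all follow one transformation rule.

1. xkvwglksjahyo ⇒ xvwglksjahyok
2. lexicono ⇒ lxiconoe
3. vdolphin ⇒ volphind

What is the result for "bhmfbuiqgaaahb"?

bmfbuiqgaaahbh

The rule is to move the first character to the end, then swap the first and last characters.
"bhmfbuiqgaaahb" → "hmfbuiqgaaahbb" → "bmfbuiqgaaahbh".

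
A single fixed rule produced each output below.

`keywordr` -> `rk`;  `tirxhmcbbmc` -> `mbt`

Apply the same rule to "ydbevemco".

eob

Looking at the pairs, the operation is to move the first 3 characters to the end (rotate left by 3), then keep one character in every 3, starting at position 3 (positions 3rd, 6th, 9th, ...).
Applying both steps to "ydbevemco": "evemcoydb", then "eob".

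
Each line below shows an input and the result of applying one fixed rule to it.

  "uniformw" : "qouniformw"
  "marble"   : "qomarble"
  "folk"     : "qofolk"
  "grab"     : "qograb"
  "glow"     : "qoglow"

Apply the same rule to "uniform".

Rule — prepend "qo".
So "uniform" becomes "qouniform".

qouniform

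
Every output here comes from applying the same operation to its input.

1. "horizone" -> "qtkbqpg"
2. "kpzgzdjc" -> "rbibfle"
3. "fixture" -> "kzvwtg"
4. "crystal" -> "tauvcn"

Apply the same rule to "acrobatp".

The transformation: shift every letter 2 places forward in the alphabet (wrapping around), then delete the first character.
Applying both steps to "acrobatp": "cetqdcvr", then "etqdcvr".
(Check on "crystal": → "etauvcn" → "tauvcn" ✓)

etqdcvr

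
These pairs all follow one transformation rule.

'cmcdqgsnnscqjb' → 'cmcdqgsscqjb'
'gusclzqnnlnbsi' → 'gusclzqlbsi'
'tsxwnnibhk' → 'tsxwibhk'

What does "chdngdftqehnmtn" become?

Rule — remove every "n".
On "chdngdftqehnmtn" that produces "chdgdftqehmt".

chdgdftqehmt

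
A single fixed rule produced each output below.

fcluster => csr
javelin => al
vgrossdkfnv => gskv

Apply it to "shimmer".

What's happening: keep one character in every 3, starting at position 2 (positions 2nd, 5th, 8th, ...).
On "shimmer" that produces "hm".

hm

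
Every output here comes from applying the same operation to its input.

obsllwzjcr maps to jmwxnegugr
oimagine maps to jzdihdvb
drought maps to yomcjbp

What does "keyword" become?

The rule is to shift every letter 5 places backward in the alphabet (wrapping around), then take characters alternately from the front and the back (1st, last, 2nd, 2nd-last, ...).
For "keyword" the result is "fyzmtjr".

fyzmtjr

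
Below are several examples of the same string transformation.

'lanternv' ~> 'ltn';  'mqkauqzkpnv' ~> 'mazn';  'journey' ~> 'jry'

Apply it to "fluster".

fsr

The rule is to keep one character in every 3, starting at position 1 (positions 1st, 4th, 7th, ...).
So "fluster" becomes "fsr".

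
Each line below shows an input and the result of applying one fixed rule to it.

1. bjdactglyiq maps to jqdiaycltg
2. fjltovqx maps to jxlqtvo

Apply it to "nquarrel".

In each case the input is transformed by: delete the first character, then take characters alternately from the front and the back (1st, last, 2nd, 2nd-last, ...).
For "nquarrel" the result is "qluearr".

qluearr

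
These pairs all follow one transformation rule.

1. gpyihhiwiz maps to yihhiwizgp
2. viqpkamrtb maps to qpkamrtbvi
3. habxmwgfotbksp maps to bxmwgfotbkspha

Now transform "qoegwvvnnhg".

The transformation: move the first 2 characters to the end (rotate left by 2).
Doing the same to "qoegwvvnnhg": "egwvvnnhgqo".

egwvvnnhgqo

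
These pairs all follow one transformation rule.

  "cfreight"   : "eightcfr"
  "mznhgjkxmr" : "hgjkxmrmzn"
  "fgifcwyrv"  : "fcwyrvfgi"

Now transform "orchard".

hardorc

Each output is the input with this applied: move the first 3 characters to the end (rotate left by 3).
On "orchard" that produces "hardorc".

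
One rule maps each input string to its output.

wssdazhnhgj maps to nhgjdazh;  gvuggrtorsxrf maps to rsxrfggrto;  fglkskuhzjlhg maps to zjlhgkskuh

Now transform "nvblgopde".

Each output is the input with this applied: delete the first 3 characters, then swap the front and back halves of the string.
"nvblgopde" → "lgopde" → "pdelgo".

pdelgo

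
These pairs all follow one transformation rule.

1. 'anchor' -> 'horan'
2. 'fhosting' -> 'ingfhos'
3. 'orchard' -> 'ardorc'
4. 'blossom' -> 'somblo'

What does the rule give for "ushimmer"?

The transformation: move the last 3 characters to the front (rotate right by 3), then delete the last character.
On "ushimmer" that produces "merushi".

merushi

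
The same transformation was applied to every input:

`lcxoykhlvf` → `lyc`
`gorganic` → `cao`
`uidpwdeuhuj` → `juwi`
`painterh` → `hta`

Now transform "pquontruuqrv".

Looking at the pairs, the operation is to keep one character in every 3, starting at position 2 (positions 2nd, 5th, 8th, ...), then reverse the string.
Starting from "pquontruuqrv": after the first operation, "qnur"; after the second, "runq".

runq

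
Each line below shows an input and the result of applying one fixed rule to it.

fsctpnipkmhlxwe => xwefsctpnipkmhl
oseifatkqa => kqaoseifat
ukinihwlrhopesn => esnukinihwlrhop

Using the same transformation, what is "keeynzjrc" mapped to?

jrckeeynz

The pattern: move the last 3 characters to the front (rotate right by 3).
On "keeynzjrc" that produces "jrckeeynz".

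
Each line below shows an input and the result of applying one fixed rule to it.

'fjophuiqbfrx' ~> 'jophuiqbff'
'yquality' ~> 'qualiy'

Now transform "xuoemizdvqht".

uoemizdvqx

The rule is to delete the last 2 characters, then move the first character to the end.
So "xuoemizdvqht" becomes "uoemizdvqx".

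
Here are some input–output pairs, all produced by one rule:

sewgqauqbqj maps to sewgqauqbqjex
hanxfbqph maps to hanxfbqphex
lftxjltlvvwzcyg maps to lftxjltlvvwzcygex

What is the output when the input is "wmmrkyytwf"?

wmmrkyytwfex

Looking at the pairs, the operation is to append "ex".
On "wmmrkyytwf" that produces "wmmrkyytwfex".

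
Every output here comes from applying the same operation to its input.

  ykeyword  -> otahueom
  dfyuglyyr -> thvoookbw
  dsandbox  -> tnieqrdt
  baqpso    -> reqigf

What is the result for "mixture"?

Rule — shift every letter 10 places backward in the alphabet (wrapping around), then take characters alternately from the front and the back (1st, last, 2nd, 2nd-last, ...).
Applying both steps to "mixture": "cynjkhu", then "cuyhnkj".

cuyhnkj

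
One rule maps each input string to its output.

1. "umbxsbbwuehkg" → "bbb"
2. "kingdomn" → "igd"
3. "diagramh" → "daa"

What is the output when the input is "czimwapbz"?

Each output is the input with this applied: sort the characters into reverse alphabetical order, then keep only the last 3 characters.
On "czimwapbz": the first step gives "zzwpmicba", and the second then gives "cba".

cba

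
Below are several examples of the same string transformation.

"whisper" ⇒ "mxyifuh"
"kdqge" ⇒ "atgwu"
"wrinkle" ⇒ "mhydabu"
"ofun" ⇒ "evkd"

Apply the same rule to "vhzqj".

The rule is to shift every letter 10 places backward in the alphabet (wrapping around).
For "vhzqj" the result is "lxpgz".

lxpgz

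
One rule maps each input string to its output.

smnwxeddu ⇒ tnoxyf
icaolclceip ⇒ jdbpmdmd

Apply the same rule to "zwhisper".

The transformation: shift every letter 1 place forward in the alphabet (wrapping around), then delete the last 3 characters.
For "zwhisper", step one produces "axijtqfs"; step two turns that into "axijt".

axijt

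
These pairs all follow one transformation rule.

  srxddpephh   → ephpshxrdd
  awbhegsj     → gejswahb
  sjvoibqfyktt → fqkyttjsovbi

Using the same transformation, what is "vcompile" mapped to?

Looking at the pairs, the operation is to swap the front and back halves of the string, then swap each adjacent pair of characters (1↔2, 3↔4, ...).
Applying both steps to "vcompile": "pilevcom", then "ipelcvmo".
(Check on "sjvoibqfyktt": → "qfykttsjvoib" → "fqkyttjsovbi" ✓)

ipelcvmo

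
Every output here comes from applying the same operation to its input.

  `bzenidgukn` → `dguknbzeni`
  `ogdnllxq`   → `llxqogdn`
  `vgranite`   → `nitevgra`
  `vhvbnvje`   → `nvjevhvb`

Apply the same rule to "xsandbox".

dboxxsan

Each output is the input with this applied: swap the front and back halves of the string.
So "xsandbox" becomes "dboxxsan".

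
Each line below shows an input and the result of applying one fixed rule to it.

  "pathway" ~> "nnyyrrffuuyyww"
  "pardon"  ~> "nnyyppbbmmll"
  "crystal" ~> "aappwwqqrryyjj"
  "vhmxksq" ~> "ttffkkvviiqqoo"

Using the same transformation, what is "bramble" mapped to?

Looking at the pairs, the operation is to double every character, then shift every letter 2 places backward in the alphabet (wrapping around).
Starting from "bramble": after the first operation, "bbrraammbbllee"; after the second, "zzppyykkzzjjcc".

zzppyykkzzjjcc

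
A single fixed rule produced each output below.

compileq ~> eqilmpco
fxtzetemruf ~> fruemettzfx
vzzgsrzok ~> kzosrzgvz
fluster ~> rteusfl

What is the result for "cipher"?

erphci

Each output is the input with this applied: swap each adjacent pair of characters (1↔2, 3↔4, ...), then reverse the string.
Applying that to "cipher" gives "erphci".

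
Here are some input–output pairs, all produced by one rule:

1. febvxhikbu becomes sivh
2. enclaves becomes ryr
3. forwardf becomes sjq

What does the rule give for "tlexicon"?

gkb

Looking at the pairs, the operation is to keep one character in every 3, starting at position 1 (positions 1st, 4th, 7th, ...), then shift every letter 13 places forward in the alphabet (wrapping around) — i.e. ROT13.
"tlexicon" → "txo" → "gkb".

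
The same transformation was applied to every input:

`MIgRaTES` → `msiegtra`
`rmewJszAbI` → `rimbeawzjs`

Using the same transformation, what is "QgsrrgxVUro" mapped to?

The transformation: take characters alternately from the front and the back (1st, last, 2nd, 2nd-last, ...), then convert every letter to lowercase.
Working it through for "QgsrrgxVUro": intermediate "QogrsUrVrxg", final "qogrsurvrxg".

qogrsurvrxg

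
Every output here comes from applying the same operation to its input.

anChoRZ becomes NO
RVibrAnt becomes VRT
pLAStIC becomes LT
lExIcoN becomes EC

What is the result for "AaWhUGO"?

The pattern: keep one character in every 3, starting at position 2 (positions 2nd, 5th, 8th, ...), then convert every letter to uppercase.
On "AaWhUGO": the first step gives "aU", and the second then gives "AU".

AU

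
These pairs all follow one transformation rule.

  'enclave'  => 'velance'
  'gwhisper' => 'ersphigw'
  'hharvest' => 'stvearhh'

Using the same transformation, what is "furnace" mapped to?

cenaurf

The rule is to reverse the string, then swap each adjacent pair of characters (1↔2, 3↔4, ...).
"furnace" → "ecanruf" → "cenaurf".
(Check on "gwhisper": → "repsihwg" → "ersphigw" ✓)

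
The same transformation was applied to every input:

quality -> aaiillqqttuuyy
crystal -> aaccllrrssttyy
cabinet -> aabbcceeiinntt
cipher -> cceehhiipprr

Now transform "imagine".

Looking at the pairs, the operation is to sort the characters into alphabetical order, then double every character.
For "imagine" the result is "aaeeggiiiimmnn".
(Check on "crystal": → "aclrsty" → "aaccllrrssttyy" ✓)

aaeeggiiiimmnn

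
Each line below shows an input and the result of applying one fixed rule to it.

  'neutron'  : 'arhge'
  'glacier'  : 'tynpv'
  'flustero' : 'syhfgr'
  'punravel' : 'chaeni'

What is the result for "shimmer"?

fuvzz

Looking at the pairs, the operation is to shift every letter 13 places forward in the alphabet (wrapping around) — i.e. ROT13, then delete the last 2 characters.
Working it through for "shimmer": intermediate "fuvzzre", final "fuvzz".
(Check on "neutron": → "arhgeba" → "arhge" ✓)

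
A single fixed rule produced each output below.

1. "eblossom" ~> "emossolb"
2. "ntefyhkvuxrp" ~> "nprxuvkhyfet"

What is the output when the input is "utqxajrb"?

ubrjaxqt

In each case the input is transformed by: move the first character to the end, then reverse the string.
Applying both steps to "utqxajrb": "tqxajrbu", then "ubrjaxqt".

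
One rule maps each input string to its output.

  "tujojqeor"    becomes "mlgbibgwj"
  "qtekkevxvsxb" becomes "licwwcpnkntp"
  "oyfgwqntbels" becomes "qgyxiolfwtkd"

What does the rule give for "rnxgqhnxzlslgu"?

fjypzipfdrdkmy

The pattern: swap each adjacent pair of characters (1↔2, 3↔4, ...), then shift every letter 8 places backward in the alphabet (wrapping around).
Applying both steps to "rnxgqhnxzlslgu": "nrgxhqxnlzlsug", then "fjypzipfdrdkmy".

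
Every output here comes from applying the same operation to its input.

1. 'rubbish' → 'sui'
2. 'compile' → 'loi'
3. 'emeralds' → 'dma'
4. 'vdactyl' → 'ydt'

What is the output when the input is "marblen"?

In each case the input is transformed by: move the last 2 characters to the front (rotate right by 2), then keep one character in every 3, starting at position 1 (positions 1st, 4th, 7th, ...).
Applying both steps to "marblen": "enmarbl", then "eal".

eal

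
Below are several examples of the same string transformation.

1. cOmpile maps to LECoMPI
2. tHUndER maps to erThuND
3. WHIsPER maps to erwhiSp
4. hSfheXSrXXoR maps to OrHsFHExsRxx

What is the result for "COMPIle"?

LEcompi

In each case the input is transformed by: move the last 2 characters to the front (rotate right by 2), then flip the case of every letter.
Starting from "COMPIle": after the first operation, "leCOMPI"; after the second, "LEcompi".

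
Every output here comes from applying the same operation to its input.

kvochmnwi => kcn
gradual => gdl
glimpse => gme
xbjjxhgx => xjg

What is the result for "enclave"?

Looking at the pairs, the operation is to keep one character in every 3, starting at position 1 (positions 1st, 4th, 7th, ...).
Doing the same to "enclave": "ele".

ele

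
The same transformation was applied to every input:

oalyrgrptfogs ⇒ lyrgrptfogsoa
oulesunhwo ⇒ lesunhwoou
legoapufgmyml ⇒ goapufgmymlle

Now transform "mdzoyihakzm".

The pattern: move the first 2 characters to the end (rotate left by 2).
Applying that to "mdzoyihakzm" gives "zoyihakzmmd".

zoyihakzmmd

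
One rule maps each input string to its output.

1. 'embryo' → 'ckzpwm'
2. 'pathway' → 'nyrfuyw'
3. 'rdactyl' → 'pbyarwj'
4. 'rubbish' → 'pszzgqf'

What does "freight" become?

What's happening: shift every letter 2 places backward in the alphabet (wrapping around).
On "freight" that produces "dpcgefr".

dpcgefr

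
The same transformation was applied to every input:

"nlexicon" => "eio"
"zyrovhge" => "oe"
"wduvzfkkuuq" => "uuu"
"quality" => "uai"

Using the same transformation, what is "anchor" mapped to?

Looking at the pairs, the operation is to keep only the vowels.
"anchor" → "ao".

ao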